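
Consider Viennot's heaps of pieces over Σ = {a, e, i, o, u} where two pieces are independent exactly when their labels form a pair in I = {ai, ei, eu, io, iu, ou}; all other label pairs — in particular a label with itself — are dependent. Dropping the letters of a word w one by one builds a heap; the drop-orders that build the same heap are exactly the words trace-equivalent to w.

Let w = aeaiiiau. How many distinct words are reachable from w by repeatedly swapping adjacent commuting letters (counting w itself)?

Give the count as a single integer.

56

0(a) covers ∅
1(e) covers 0:a
2(a) covers 1:e
3(i) covers ∅
4(i) covers 3:i
5(i) covers 4:i
6(a) covers 2:a
7(u) covers 6:a
floor of heap: 0:a, 3:i
completions by unplaced set U, small U first (add the entries for U minus each lowest piece of U):
  |U|=1: {5}:1  {7}:1
  |U|=2: {4,5}:1  {5,7}:2  {6,7}:1
  |U|=3: {2,6,7}:1  {3,4,5}:1  {4,5,7}:3  {5,6,7}:3
  |U|=4: {1,2,6,7}:1  {2,5,6,7}:4  {3,4,5,7}:4  {4,5,6,7}:6
  |U|=5: {0,1,2,6,7}:1  {1,2,5,6,7}:5  {2,4,5,6,7}:10  {3,4,5,6,7}:10
  |U|=6: {0,1,2,5,6,7}:6  {1,2,4,5,6,7}:15  {2,3,4,5,6,7}:20
  start at 0(a): 35
  start at 3(i): 21
sum over floor = 56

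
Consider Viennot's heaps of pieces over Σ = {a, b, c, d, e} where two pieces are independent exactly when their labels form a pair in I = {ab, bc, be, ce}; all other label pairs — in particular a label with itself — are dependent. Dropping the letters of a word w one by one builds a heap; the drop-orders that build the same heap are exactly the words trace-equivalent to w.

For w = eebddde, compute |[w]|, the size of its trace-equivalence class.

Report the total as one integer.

0(e) covers ∅
1(e) covers 0:e
2(b) covers ∅
3(d) covers 1:e, 2:b
4(d) covers 3:d
5(d) covers 4:d
6(e) covers 5:d
floor of heap: 0:e, 2:b
completions by unplaced set U, small U first (add the entries for U minus each lowest piece of U):
  |U|=1: {6}:1
  |U|=2: {5,6}:1
  |U|=3: {4,5,6}:1
  |U|=4: {3,4,5,6}:1
  |U|=5: {1,3,4,5,6}:1  {2,3,4,5,6}:1
  start at 0(e): 2
  start at 2(b): 1
sum over floor = 3

3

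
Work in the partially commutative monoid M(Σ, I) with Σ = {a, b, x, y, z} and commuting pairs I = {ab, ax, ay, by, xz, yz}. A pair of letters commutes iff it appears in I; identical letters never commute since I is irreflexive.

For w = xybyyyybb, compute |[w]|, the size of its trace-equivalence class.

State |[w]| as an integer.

drop 0:x onto floor
drop 1:y onto {0:x}
drop 2:b onto {0:x}
drop 3:y onto {1:y}
drop 4:y onto {3:y}
drop 5:y onto {4:y}
drop 6:y onto {5:y}
drop 7:b onto {2:b}
drop 8:b onto {7:b}
ground layer = {0:x}
drop-orders for the pieces not yet dropped (sum over which currently-grounded one goes next):
  1 to go: {6} 1  {8} 1
  2 to go: {5,6} 1  {6,8} 2  {7,8} 1
  3 to go: {2,7,8} 1  {4,5,6} 1  {5,6,8} 3  {6,7,8} 3
  4 to go: {2,6,7,8} 4  {3,4,5,6} 1  {4,5,6,8} 4  {5,6,7,8} 6
  5 to go: {1,3,4,5,6} 1  {2,5,6,7,8} 10  {3,4,5,6,8} 5  {4,5,6,7,8} 10
  6 to go: {1,3,4,5,6,8} 6  {2,4,5,6,7,8} 20  {3,4,5,6,7,8} 15
  7 to go: {1,3,4,5,6,7,8} 21  {2,3,4,5,6,7,8} 35
  if 0:x drops first: 56 orders

56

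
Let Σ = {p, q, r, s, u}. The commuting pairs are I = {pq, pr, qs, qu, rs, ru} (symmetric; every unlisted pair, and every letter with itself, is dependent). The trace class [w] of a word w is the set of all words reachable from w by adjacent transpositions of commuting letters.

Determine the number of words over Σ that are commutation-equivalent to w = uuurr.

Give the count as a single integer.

10

#0=u has no predecessor
#1=u depends on [0:u]
#2=u depends on [1:u]
#3=r has no predecessor
#4=r depends on [3:r]
sources: [0:u, 3:r]
N(rest) = Σ N(rest − s) over sources s of rest; N(one piece) = 1:
  size 1 → [2]=1  [4]=1
  size 2 → [1,2]=1  [2,4]=2  [3,4]=1
  size 3 → [0,1,2]=1  [1,2,4]=3  [2,3,4]=3
  first=0(u) contributes 6
  first=3(r) contributes 4
|[w]| = 10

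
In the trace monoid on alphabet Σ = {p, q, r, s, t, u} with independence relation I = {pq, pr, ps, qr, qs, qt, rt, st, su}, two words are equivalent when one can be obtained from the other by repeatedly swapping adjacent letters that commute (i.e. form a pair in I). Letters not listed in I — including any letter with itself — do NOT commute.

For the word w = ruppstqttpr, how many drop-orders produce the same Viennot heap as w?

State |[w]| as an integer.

piece 0:r — minimal
piece 1:u rests on {0:r}
piece 2:p rests on {1:u}
piece 3:p rests on {2:p}
piece 4:s rests on {0:r}
piece 5:t rests on {3:p}
piece 6:q rests on {1:u}
piece 7:t rests on {5:t}
piece 8:t rests on {7:t}
piece 9:p rests on {8:t}
piece 10:r rests on {1:u, 4:s}
minimal pieces: {0:r}
ways to finish when only these pieces remain (= sum over removing one remaining piece with nothing left below it):
  1 left: {6}→1  {9}→1  {10}→1
  2 left: {4,10}→1  {6,9}→2  {6,10}→2  {8,9}→1  {9,10}→2
  3 left: {4,6,10}→3  {4,9,10}→3  {6,8,9}→3  {6,9,10}→6  {7,8,9}→1  {8,9,10}→3
  4 left: {4,6,9,10}→12  {4,8,9,10}→6  {5,7,8,9}→1  {6,7,8,9}→4  {6,8,9,10}→12  {7,8,9,10}→4
  5 left: {3,5,7,8,9}→1  {4,6,8,9,10}→30  {4,7,8,9,10}→10  {5,6,7,8,9}→5  {5,7,8,9,10}→5  {6,7,8,9,10}→20
  6 left: {2,3,5,7,8,9}→1  {3,5,6,7,8,9}→6  {3,5,7,8,9,10}→6  {4,5,7,8,9,10}→15  {4,6,7,8,9,10}→60  {5,6,7,8,9,10}→30
  7 left: {2,3,5,6,7,8,9}→7  {2,3,5,7,8,9,10}→7  {3,4,5,7,8,9,10}→21  {3,5,6,7,8,9,10}→42  {4,5,6,7,8,9,10}→105
  8 left: {2,3,4,5,7,8,9,10}→28  {2,3,5,6,7,8,9,10}→56  {3,4,5,6,7,8,9,10}→168
  9 left: {1,2,3,5,6,7,8,9,10}→56  {2,3,4,5,6,7,8,9,10}→252
  placing 0:r first → 308 extensions

308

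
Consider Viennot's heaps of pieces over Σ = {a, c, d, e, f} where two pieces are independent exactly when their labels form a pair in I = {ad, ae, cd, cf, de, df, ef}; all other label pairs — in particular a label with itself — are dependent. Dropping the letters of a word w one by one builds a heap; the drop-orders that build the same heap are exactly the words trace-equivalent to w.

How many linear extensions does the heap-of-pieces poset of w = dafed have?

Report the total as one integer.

#0=d has no predecessor
#1=a has no predecessor
#2=f depends on [1:a]
#3=e has no predecessor
#4=d depends on [0:d]
sources: [0:d, 1:a, 3:e]
N(rest) = Σ N(rest − s) over sources s of rest; N(one piece) = 1:
  size 1 → [2]=1  [3]=1  [4]=1
  size 2 → [0,4]=1  [1,2]=1  [2,3]=2  [2,4]=2  [3,4]=2
  size 3 → [0,2,4]=3  [0,3,4]=3  [1,2,3]=3  [1,2,4]=3  [2,3,4]=6
  first=0(d) contributes 12
  first=1(a) contributes 12
  first=3(e) contributes 6
|[w]| = 30

30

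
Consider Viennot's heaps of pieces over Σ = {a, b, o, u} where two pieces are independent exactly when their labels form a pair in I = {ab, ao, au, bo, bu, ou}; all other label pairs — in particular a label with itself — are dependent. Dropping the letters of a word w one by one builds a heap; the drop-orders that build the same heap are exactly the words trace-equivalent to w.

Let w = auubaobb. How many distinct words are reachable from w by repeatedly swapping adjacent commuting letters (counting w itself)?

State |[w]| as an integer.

piece 0:a — minimal
piece 1:u — minimal
piece 2:u rests on {1:u}
piece 3:b — minimal
piece 4:a rests on {0:a}
piece 5:o — minimal
piece 6:b rests on {3:b}
piece 7:b rests on {6:b}
minimal pieces: {0:a, 1:u, 3:b, 5:o}
ways to finish when only these pieces remain (= sum over removing one remaining piece with nothing left below it):
  1 left: {2}→1  {4}→1  {5}→1  {7}→1
  2 left: {0,4}→1  {1,2}→1  {2,4}→2  {2,5}→2  {2,7}→2  {4,5}→2  {4,7}→2  {5,7}→2  {6,7}→1
  3 left: {0,2,4}→3  {0,4,5}→3  {0,4,7}→3  {1,2,4}→3  {1,2,5}→3  {1,2,7}→3  {2,4,5}→6  {2,4,7}→6  {2,5,7}→6  {2,6,7}→3  {3,6,7}→1  {4,5,7}→6  {4,6,7}→3  {5,6,7}→3
  4 left: {0,1,2,4}→6  {0,2,4,5}→12  {0,2,4,7}→12  {0,4,5,7}→12  {0,4,6,7}→6  {1,2,4,5}→12  {1,2,4,7}→12  {1,2,5,7}→12  {1,2,6,7}→6  {2,3,6,7}→4  {2,4,5,7}→24  {2,4,6,7}→12  {2,5,6,7}→12  {3,4,6,7}→4  {3,5,6,7}→4  {4,5,6,7}→12
  5 left: {0,1,2,4,5}→30  {0,1,2,4,7}→30  {0,2,4,5,7}→60  {0,2,4,6,7}→30  {0,3,4,6,7}→10  {0,4,5,6,7}→30  {1,2,3,6,7}→10  {1,2,4,5,7}→60  {1,2,4,6,7}→30  {1,2,5,6,7}→30  {2,3,4,6,7}→20  {2,3,5,6,7}→20  {2,4,5,6,7}→60  {3,4,5,6,7}→20
  6 left: {0,1,2,4,5,7}→180  {0,1,2,4,6,7}→90  {0,2,3,4,6,7}→60  {0,2,4,5,6,7}→180  {0,3,4,5,6,7}→60  {1,2,3,4,6,7}→60  {1,2,3,5,6,7}→60  {1,2,4,5,6,7}→180  {2,3,4,5,6,7}→120
  placing 0:a first → 420 extensions
  placing 1:u first → 420 extensions
  placing 3:b first → 630 extensions
  placing 5:o first → 210 extensions
total linear extensions = 1680

1680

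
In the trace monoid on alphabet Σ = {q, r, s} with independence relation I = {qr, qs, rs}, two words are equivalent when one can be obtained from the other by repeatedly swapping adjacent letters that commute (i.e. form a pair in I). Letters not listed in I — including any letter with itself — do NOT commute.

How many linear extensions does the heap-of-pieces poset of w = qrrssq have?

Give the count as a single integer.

90

drop 0:q onto floor
drop 1:r onto floor
drop 2:r onto {1:r}
drop 3:s onto floor
drop 4:s onto {3:s}
drop 5:q onto {0:q}
ground layer = {0:q, 1:r, 3:s}
drop-orders for the pieces not yet dropped (sum over which currently-grounded one goes next):
  1 to go: {2} 1  {4} 1  {5} 1
  2 to go: {0,5} 1  {1,2} 1  {2,4} 2  {2,5} 2  {3,4} 1  {4,5} 2
  3 to go: {0,2,5} 3  {0,4,5} 3  {1,2,4} 3  {1,2,5} 3  {2,3,4} 3  {2,4,5} 6  {3,4,5} 3
  4 to go: {0,1,2,5} 6  {0,2,4,5} 12  {0,3,4,5} 6  {1,2,3,4} 6  {1,2,4,5} 12  {2,3,4,5} 12
  if 0:q drops first: 30 orders
  if 1:r drops first: 30 orders
  if 3:s drops first: 30 orders
heap linearizations: 90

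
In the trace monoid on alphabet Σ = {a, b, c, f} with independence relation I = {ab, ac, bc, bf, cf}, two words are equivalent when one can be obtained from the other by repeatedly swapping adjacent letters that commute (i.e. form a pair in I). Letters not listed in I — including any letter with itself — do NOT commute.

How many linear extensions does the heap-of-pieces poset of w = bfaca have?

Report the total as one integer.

20

piece 0:b — minimal
piece 1:f — minimal
piece 2:a rests on {1:f}
piece 3:c — minimal
piece 4:a rests on {2:a}
minimal pieces: {0:b, 1:f, 3:c}
ways to finish when only these pieces remain (= sum over removing one remaining piece with nothing left below it):
  1 left: {0}→1  {3}→1  {4}→1
  2 left: {0,3}→2  {0,4}→2  {2,4}→1  {3,4}→2
  3 left: {0,2,4}→3  {0,3,4}→6  {1,2,4}→1  {2,3,4}→3
  placing 0:b first → 4 extensions
  placing 1:f first → 12 extensions
  placing 3:c first → 4 extensions
total linear extensions = 20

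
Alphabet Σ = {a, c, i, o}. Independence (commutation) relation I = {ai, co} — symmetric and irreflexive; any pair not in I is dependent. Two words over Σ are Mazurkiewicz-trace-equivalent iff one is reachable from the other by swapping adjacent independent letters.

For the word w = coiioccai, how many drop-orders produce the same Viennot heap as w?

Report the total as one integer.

12

piece 0:c — minimal
piece 1:o — minimal
piece 2:i rests on {0:c, 1:o}
piece 3:i rests on {2:i}
piece 4:o rests on {3:i}
piece 5:c rests on {3:i}
piece 6:c rests on {5:c}
piece 7:a rests on {4:o, 6:c}
piece 8:i rests on {4:o, 6:c}
minimal pieces: {0:c, 1:o}
ways to finish when only these pieces remain (= sum over removing one remaining piece with nothing left below it):
  1 left: {7}→1  {8}→1
  2 left: {7,8}→2
  3 left: {4,7,8}→2  {6,7,8}→2
  4 left: {4,6,7,8}→4  {5,6,7,8}→2
  5 left: {4,5,6,7,8}→6
  6 left: {3,4,5,6,7,8}→6
  7 left: {2,3,4,5,6,7,8}→6
  placing 0:c first → 6 extensions
  placing 1:o first → 6 extensions
total linear extensions = 12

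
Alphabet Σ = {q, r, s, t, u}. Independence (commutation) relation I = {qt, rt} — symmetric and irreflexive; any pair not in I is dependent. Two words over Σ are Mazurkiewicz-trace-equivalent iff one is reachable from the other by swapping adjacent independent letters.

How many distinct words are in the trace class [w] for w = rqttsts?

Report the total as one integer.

6

drop 0:r onto floor
drop 1:q onto {0:r}
drop 2:t onto floor
drop 3:t onto {2:t}
drop 4:s onto {1:q, 3:t}
drop 5:t onto {4:s}
drop 6:s onto {5:t}
ground layer = {0:r, 2:t}
drop-orders for the pieces not yet dropped (sum over which currently-grounded one goes next):
  1 to go: {6} 1
  2 to go: {5,6} 1
  3 to go: {4,5,6} 1
  4 to go: {1,4,5,6} 1  {3,4,5,6} 1
  5 to go: {0,1,4,5,6} 1  {1,3,4,5,6} 2  {2,3,4,5,6} 1
  if 0:r drops first: 3 orders
  if 2:t drops first: 3 orders
heap linearizations: 6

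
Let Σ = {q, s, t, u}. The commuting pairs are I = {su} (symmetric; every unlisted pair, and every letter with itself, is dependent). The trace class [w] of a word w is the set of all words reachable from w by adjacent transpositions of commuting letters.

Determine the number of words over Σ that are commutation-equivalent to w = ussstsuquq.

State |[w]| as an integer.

8

drop 0:u onto floor
drop 1:s onto floor
drop 2:s onto {1:s}
drop 3:s onto {2:s}
drop 4:t onto {0:u, 3:s}
drop 5:s onto {4:t}
drop 6:u onto {4:t}
drop 7:q onto {5:s, 6:u}
drop 8:u onto {7:q}
drop 9:q onto {8:u}
ground layer = {0:u, 1:s}
drop-orders for the pieces not yet dropped (sum over which currently-grounded one goes next):
  1 to go: {9} 1
  2 to go: {8,9} 1
  3 to go: {7,8,9} 1
  4 to go: {5,7,8,9} 1  {6,7,8,9} 1
  5 to go: {5,6,7,8,9} 2
  6 to go: {4,5,6,7,8,9} 2
  7 to go: {0,4,5,6,7,8,9} 2  {3,4,5,6,7,8,9} 2
  8 to go: {0,3,4,5,6,7,8,9} 4  {2,3,4,5,6,7,8,9} 2
  if 0:u drops first: 2 orders
  if 1:s drops first: 6 orders
heap linearizations: 8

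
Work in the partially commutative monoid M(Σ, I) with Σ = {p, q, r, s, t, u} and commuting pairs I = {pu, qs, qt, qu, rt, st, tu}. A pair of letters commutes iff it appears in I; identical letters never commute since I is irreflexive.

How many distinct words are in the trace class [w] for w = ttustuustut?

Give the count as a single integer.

#0=t has no predecessor
#1=t depends on [0:t]
#2=u has no predecessor
#3=s depends on [2:u]
#4=t depends on [1:t]
#5=u depends on [3:s]
#6=u depends on [5:u]
#7=s depends on [6:u]
#8=t depends on [4:t]
#9=u depends on [7:s]
#10=t depends on [8:t]
sources: [0:t, 2:u]
N(rest) = Σ N(rest − s) over sources s of rest; N(one piece) = 1:
  size 1 → [9]=1  [10]=1
  size 2 → [7,9]=1  [8,10]=1  [9,10]=2
  size 3 → [4,8,10]=1  [6,7,9]=1  [7,9,10]=3  [8,9,10]=3
  size 4 → [1,4,8,10]=1  [4,8,9,10]=4  [5,6,7,9]=1  [6,7,9,10]=4  [7,8,9,10]=6
  size 5 → [0,1,4,8,10]=1  [1,4,8,9,10]=5  [3,5,6,7,9]=1  [4,7,8,9,10]=10  [5,6,7,9,10]=5  [6,7,8,9,10]=10
  size 6 → [0,1,4,8,9,10]=6  [1,4,7,8,9,10]=15  [2,3,5,6,7,9]=1  [3,5,6,7,9,10]=6  [4,6,7,8,9,10]=20  [5,6,7,8,9,10]=15
  size 7 → [0,1,4,7,8,9,10]=21  [1,4,6,7,8,9,10]=35  [2,3,5,6,7,9,10]=7  [3,5,6,7,8,9,10]=21  [4,5,6,7,8,9,10]=35
  size 8 → [0,1,4,6,7,8,9,10]=56  [1,4,5,6,7,8,9,10]=70  [2,3,5,6,7,8,9,10]=28  [3,4,5,6,7,8,9,10]=56
  size 9 → [0,1,4,5,6,7,8,9,10]=126  [1,3,4,5,6,7,8,9,10]=126  [2,3,4,5,6,7,8,9,10]=84
  first=0(t) contributes 210
  first=2(u) contributes 252
|[w]| = 462

462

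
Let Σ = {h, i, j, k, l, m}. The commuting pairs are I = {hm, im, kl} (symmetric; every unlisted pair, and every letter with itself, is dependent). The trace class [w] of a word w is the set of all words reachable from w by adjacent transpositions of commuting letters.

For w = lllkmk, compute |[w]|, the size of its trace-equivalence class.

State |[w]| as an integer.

4

drop 0:l onto floor
drop 1:l onto {0:l}
drop 2:l onto {1:l}
drop 3:k onto floor
drop 4:m onto {2:l, 3:k}
drop 5:k onto {4:m}
ground layer = {0:l, 3:k}
drop-orders for the pieces not yet dropped (sum over which currently-grounded one goes next):
  1 to go: {5} 1
  2 to go: {4,5} 1
  3 to go: {2,4,5} 1  {3,4,5} 1
  4 to go: {1,2,4,5} 1  {2,3,4,5} 2
  if 0:l drops first: 3 orders
  if 3:k drops first: 1 orders
heap linearizations: 4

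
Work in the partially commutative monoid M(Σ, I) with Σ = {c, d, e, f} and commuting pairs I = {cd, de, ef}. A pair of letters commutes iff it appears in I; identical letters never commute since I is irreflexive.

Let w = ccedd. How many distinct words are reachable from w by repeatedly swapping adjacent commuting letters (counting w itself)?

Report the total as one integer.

0(c) covers ∅
1(c) covers 0:c
2(e) covers 1:c
3(d) covers ∅
4(d) covers 3:d
floor of heap: 0:c, 3:d
completions by unplaced set U, small U first (add the entries for U minus each lowest piece of U):
  |U|=1: {2}:1  {4}:1
  |U|=2: {1,2}:1  {2,4}:2  {3,4}:1
  |U|=3: {0,1,2}:1  {1,2,4}:3  {2,3,4}:3
  start at 0(c): 6
  start at 3(d): 4
sum over floor = 10

10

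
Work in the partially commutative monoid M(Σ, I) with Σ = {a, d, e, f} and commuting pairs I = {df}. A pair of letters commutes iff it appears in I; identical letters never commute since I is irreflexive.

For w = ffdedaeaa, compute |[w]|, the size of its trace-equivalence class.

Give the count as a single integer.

3

0(f) covers ∅
1(f) covers 0:f
2(d) covers ∅
3(e) covers 1:f, 2:d
4(d) covers 3:e
5(a) covers 4:d
6(e) covers 5:a
7(a) covers 6:e
8(a) covers 7:a
floor of heap: 0:f, 2:d
completions by unplaced set U, small U first (add the entries for U minus each lowest piece of U):
  |U|=1: {8}:1
  |U|=2: {7,8}:1
  |U|=3: {6,7,8}:1
  |U|=4: {5,6,7,8}:1
  |U|=5: {4,5,6,7,8}:1
  |U|=6: {3,4,5,6,7,8}:1
  |U|=7: {1,3,4,5,6,7,8}:1  {2,3,4,5,6,7,8}:1
  start at 0(f): 2
  start at 2(d): 1
sum over floor = 3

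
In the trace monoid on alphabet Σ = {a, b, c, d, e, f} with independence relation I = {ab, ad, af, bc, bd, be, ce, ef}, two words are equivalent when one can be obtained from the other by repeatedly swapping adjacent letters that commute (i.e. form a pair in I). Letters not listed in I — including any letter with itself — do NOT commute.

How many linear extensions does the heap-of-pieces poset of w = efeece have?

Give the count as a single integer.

#0=e has no predecessor
#1=f has no predecessor
#2=e depends on [0:e]
#3=e depends on [2:e]
#4=c depends on [1:f]
#5=e depends on [3:e]
sources: [0:e, 1:f]
N(rest) = Σ N(rest − s) over sources s of rest; N(one piece) = 1:
  size 1 → [4]=1  [5]=1
  size 2 → [1,4]=1  [3,5]=1  [4,5]=2
  size 3 → [1,4,5]=3  [2,3,5]=1  [3,4,5]=3
  size 4 → [0,2,3,5]=1  [1,3,4,5]=6  [2,3,4,5]=4
  first=0(e) contributes 10
  first=1(f) contributes 5
|[w]| = 15

15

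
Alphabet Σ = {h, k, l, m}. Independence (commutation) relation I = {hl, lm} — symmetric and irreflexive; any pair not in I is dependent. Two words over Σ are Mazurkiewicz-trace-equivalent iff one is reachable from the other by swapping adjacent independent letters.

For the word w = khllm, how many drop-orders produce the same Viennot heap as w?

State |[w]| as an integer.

6

#0=k has no predecessor
#1=h depends on [0:k]
#2=l depends on [0:k]
#3=l depends on [2:l]
#4=m depends on [1:h]
sources: [0:k]
N(rest) = Σ N(rest − s) over sources s of rest; N(one piece) = 1:
  size 1 → [3]=1  [4]=1
  size 2 → [1,4]=1  [2,3]=1  [3,4]=2
  size 3 → [1,3,4]=3  [2,3,4]=3
  first=0(k) contributes 6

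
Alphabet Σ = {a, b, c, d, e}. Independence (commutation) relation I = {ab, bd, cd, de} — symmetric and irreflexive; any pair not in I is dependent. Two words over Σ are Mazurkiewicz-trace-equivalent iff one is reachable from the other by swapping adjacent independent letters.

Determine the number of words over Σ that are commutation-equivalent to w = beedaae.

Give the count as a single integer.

4

piece 0:b — minimal
piece 1:e rests on {0:b}
piece 2:e rests on {1:e}
piece 3:d — minimal
piece 4:a rests on {2:e, 3:d}
piece 5:a rests on {4:a}
piece 6:e rests on {5:a}
minimal pieces: {0:b, 3:d}
ways to finish when only these pieces remain (= sum over removing one remaining piece with nothing left below it):
  1 left: {6}→1
  2 left: {5,6}→1
  3 left: {4,5,6}→1
  4 left: {2,4,5,6}→1  {3,4,5,6}→1
  5 left: {1,2,4,5,6}→1  {2,3,4,5,6}→2
  placing 0:b first → 3 extensions
  placing 3:d first → 1 extensions
total linear extensions = 4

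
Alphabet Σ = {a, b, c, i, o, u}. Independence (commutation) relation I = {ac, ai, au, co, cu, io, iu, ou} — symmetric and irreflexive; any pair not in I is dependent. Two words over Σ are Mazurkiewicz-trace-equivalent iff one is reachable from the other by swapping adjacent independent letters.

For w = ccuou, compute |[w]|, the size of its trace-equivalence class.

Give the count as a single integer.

piece 0:c — minimal
piece 1:c rests on {0:c}
piece 2:u — minimal
piece 3:o — minimal
piece 4:u rests on {2:u}
minimal pieces: {0:c, 2:u, 3:o}
ways to finish when only these pieces remain (= sum over removing one remaining piece with nothing left below it):
  1 left: {1}→1  {3}→1  {4}→1
  2 left: {0,1}→1  {1,3}→2  {1,4}→2  {2,4}→1  {3,4}→2
  3 left: {0,1,3}→3  {0,1,4}→3  {1,2,4}→3  {1,3,4}→6  {2,3,4}→3
  placing 0:c first → 12 extensions
  placing 2:u first → 12 extensions
  placing 3:o first → 6 extensions
total linear extensions = 30

30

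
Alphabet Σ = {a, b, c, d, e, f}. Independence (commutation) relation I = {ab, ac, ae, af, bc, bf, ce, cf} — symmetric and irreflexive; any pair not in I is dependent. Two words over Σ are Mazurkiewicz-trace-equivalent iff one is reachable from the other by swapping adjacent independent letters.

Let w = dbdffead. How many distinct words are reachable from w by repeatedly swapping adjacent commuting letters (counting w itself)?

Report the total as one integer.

4

0(d) covers ∅
1(b) covers 0:d
2(d) covers 1:b
3(f) covers 2:d
4(f) covers 3:f
5(e) covers 4:f
6(a) covers 2:d
7(d) covers 5:e, 6:a
floor of heap: 0:d
completions by unplaced set U, small U first (add the entries for U minus each lowest piece of U):
  |U|=1: {7}:1
  |U|=2: {5,7}:1  {6,7}:1
  |U|=3: {4,5,7}:1  {5,6,7}:2
  |U|=4: {3,4,5,7}:1  {4,5,6,7}:3
  |U|=5: {3,4,5,6,7}:4
  |U|=6: {2,3,4,5,6,7}:4
  start at 0(d): 4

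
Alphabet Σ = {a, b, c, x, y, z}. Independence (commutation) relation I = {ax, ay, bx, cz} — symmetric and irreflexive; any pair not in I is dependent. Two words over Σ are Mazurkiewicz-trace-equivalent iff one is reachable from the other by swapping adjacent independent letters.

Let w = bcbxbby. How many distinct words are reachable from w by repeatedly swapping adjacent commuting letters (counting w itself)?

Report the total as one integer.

piece 0:b — minimal
piece 1:c rests on {0:b}
piece 2:b rests on {1:c}
piece 3:x rests on {1:c}
piece 4:b rests on {2:b}
piece 5:b rests on {4:b}
piece 6:y rests on {3:x, 5:b}
minimal pieces: {0:b}
ways to finish when only these pieces remain (= sum over removing one remaining piece with nothing left below it):
  1 left: {6}→1
  2 left: {3,6}→1  {5,6}→1
  3 left: {3,5,6}→2  {4,5,6}→1
  4 left: {2,4,5,6}→1  {3,4,5,6}→3
  5 left: {2,3,4,5,6}→4
  placing 0:b first → 4 extensions

4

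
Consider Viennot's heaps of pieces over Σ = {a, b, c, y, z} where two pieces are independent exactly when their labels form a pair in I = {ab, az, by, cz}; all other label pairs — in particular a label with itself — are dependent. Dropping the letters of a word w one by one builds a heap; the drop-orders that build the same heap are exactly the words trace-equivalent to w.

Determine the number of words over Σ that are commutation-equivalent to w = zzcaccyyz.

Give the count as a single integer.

#0=z has no predecessor
#1=z depends on [0:z]
#2=c has no predecessor
#3=a depends on [2:c]
#4=c depends on [3:a]
#5=c depends on [4:c]
#6=y depends on [1:z, 5:c]
#7=y depends on [6:y]
#8=z depends on [7:y]
sources: [0:z, 2:c]
N(rest) = Σ N(rest − s) over sources s of rest; N(one piece) = 1:
  size 1 → [8]=1
  size 2 → [7,8]=1
  size 3 → [6,7,8]=1
  size 4 → [1,6,7,8]=1  [5,6,7,8]=1
  size 5 → [0,1,6,7,8]=1  [1,5,6,7,8]=2  [4,5,6,7,8]=1
  size 6 → [0,1,5,6,7,8]=3  [1,4,5,6,7,8]=3  [3,4,5,6,7,8]=1
  size 7 → [0,1,4,5,6,7,8]=6  [1,3,4,5,6,7,8]=4  [2,3,4,5,6,7,8]=1
  first=0(z) contributes 5
  first=2(c) contributes 10
|[w]| = 15

15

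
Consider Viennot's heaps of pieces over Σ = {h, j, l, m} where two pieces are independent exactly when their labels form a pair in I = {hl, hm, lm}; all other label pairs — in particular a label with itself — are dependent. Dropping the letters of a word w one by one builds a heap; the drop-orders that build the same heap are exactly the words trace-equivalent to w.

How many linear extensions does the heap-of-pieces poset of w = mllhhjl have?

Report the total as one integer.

0(m) covers ∅
1(l) covers ∅
2(l) covers 1:l
3(h) covers ∅
4(h) covers 3:h
5(j) covers 0:m, 2:l, 4:h
6(l) covers 5:j
floor of heap: 0:m, 1:l, 3:h
completions by unplaced set U, small U first (add the entries for U minus each lowest piece of U):
  |U|=1: {6}:1
  |U|=2: {5,6}:1
  |U|=3: {0,5,6}:1  {2,5,6}:1  {4,5,6}:1
  |U|=4: {0,2,5,6}:2  {0,4,5,6}:2  {1,2,5,6}:1  {2,4,5,6}:2  {3,4,5,6}:1
  |U|=5: {0,1,2,5,6}:3  {0,2,4,5,6}:6  {0,3,4,5,6}:3  {1,2,4,5,6}:3  {2,3,4,5,6}:3
  start at 0(m): 6
  start at 1(l): 12
  start at 3(h): 12
sum over floor = 30

30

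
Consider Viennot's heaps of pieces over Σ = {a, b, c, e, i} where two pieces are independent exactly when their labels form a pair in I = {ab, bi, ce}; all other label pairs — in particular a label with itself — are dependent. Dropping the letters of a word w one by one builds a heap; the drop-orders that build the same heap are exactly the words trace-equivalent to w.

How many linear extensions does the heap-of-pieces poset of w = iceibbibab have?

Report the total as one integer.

70

piece 0:i — minimal
piece 1:c rests on {0:i}
piece 2:e rests on {0:i}
piece 3:i rests on {1:c, 2:e}
piece 4:b rests on {1:c, 2:e}
piece 5:b rests on {4:b}
piece 6:i rests on {3:i}
piece 7:b rests on {5:b}
piece 8:a rests on {6:i}
piece 9:b rests on {7:b}
minimal pieces: {0:i}
ways to finish when only these pieces remain (= sum over removing one remaining piece with nothing left below it):
  1 left: {8}→1  {9}→1
  2 left: {6,8}→1  {7,9}→1  {8,9}→2
  3 left: {3,6,8}→1  {5,7,9}→1  {6,8,9}→3  {7,8,9}→3
  4 left: {3,6,8,9}→4  {4,5,7,9}→1  {5,7,8,9}→4  {6,7,8,9}→6
  5 left: {3,6,7,8,9}→10  {4,5,7,8,9}→5  {5,6,7,8,9}→10
  6 left: {3,5,6,7,8,9}→20  {4,5,6,7,8,9}→15
  7 left: {3,4,5,6,7,8,9}→35
  8 left: {1,3,4,5,6,7,8,9}→35  {2,3,4,5,6,7,8,9}→35
  placing 0:i first → 70 extensions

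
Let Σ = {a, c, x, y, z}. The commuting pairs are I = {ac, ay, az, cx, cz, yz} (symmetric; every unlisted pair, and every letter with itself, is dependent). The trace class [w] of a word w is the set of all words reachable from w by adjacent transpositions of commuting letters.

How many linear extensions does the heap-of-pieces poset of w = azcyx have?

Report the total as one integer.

12

#0=a has no predecessor
#1=z has no predecessor
#2=c has no predecessor
#3=y depends on [2:c]
#4=x depends on [0:a, 1:z, 3:y]
sources: [0:a, 1:z, 2:c]
N(rest) = Σ N(rest − s) over sources s of rest; N(one piece) = 1:
  size 1 → [4]=1
  size 2 → [0,4]=1  [1,4]=1  [3,4]=1
  size 3 → [0,1,4]=2  [0,3,4]=2  [1,3,4]=2  [2,3,4]=1
  first=0(a) contributes 3
  first=1(z) contributes 3
  first=2(c) contributes 6
|[w]| = 12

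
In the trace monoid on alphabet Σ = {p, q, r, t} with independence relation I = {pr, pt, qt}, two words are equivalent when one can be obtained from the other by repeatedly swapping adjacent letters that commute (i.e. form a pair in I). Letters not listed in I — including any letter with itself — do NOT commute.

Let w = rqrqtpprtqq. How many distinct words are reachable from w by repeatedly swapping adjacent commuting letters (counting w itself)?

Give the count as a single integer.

34

piece 0:r — minimal
piece 1:q rests on {0:r}
piece 2:r rests on {1:q}
piece 3:q rests on {2:r}
piece 4:t rests on {2:r}
piece 5:p rests on {3:q}
piece 6:p rests on {5:p}
piece 7:r rests on {3:q, 4:t}
piece 8:t rests on {7:r}
piece 9:q rests on {6:p, 7:r}
piece 10:q rests on {9:q}
minimal pieces: {0:r}
ways to finish when only these pieces remain (= sum over removing one remaining piece with nothing left below it):
  1 left: {8}→1  {10}→1
  2 left: {8,10}→2  {9,10}→1
  3 left: {6,9,10}→1  {8,9,10}→3
  4 left: {5,6,9,10}→1  {6,8,9,10}→4  {7,8,9,10}→3
  5 left: {4,7,8,9,10}→3  {5,6,8,9,10}→5  {6,7,8,9,10}→7
  6 left: {4,6,7,8,9,10}→10  {5,6,7,8,9,10}→12
  7 left: {3,5,6,7,8,9,10}→12  {4,5,6,7,8,9,10}→22
  8 left: {3,4,5,6,7,8,9,10}→34
  9 left: {2,3,4,5,6,7,8,9,10}→34
  placing 0:r first → 34 extensions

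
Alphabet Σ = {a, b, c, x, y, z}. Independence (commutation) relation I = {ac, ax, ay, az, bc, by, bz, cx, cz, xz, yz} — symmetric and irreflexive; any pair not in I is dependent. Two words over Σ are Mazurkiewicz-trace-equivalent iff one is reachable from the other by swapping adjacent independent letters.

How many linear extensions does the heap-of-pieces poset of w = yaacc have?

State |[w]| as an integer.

drop 0:y onto floor
drop 1:a onto floor
drop 2:a onto {1:a}
drop 3:c onto {0:y}
drop 4:c onto {3:c}
ground layer = {0:y, 1:a}
drop-orders for the pieces not yet dropped (sum over which currently-grounded one goes next):
  1 to go: {2} 1  {4} 1
  2 to go: {1,2} 1  {2,4} 2  {3,4} 1
  3 to go: {0,3,4} 1  {1,2,4} 3  {2,3,4} 3
  if 0:y drops first: 6 orders
  if 1:a drops first: 4 orders
heap linearizations: 10

10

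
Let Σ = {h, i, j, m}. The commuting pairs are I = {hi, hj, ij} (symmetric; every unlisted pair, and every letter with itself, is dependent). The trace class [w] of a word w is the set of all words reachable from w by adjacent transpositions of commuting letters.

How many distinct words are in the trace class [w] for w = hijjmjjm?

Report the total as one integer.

drop 0:h onto floor
drop 1:i onto floor
drop 2:j onto floor
drop 3:j onto {2:j}
drop 4:m onto {0:h, 1:i, 3:j}
drop 5:j onto {4:m}
drop 6:j onto {5:j}
drop 7:m onto {6:j}
ground layer = {0:h, 1:i, 2:j}
drop-orders for the pieces not yet dropped (sum over which currently-grounded one goes next):
  1 to go: {7} 1
  2 to go: {6,7} 1
  3 to go: {5,6,7} 1
  4 to go: {4,5,6,7} 1
  5 to go: {0,4,5,6,7} 1  {1,4,5,6,7} 1  {3,4,5,6,7} 1
  6 to go: {0,1,4,5,6,7} 2  {0,3,4,5,6,7} 2  {1,3,4,5,6,7} 2  {2,3,4,5,6,7} 1
  if 0:h drops first: 3 orders
  if 1:i drops first: 3 orders
  if 2:j drops first: 6 orders
heap linearizations: 12

12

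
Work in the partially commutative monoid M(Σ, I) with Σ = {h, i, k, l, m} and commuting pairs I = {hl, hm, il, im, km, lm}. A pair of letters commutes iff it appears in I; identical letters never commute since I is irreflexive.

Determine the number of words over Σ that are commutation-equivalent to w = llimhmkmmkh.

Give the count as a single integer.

1980

#0=l has no predecessor
#1=l depends on [0:l]
#2=i has no predecessor
#3=m has no predecessor
#4=h depends on [2:i]
#5=m depends on [3:m]
#6=k depends on [1:l, 4:h]
#7=m depends on [5:m]
#8=m depends on [7:m]
#9=k depends on [6:k]
#10=h depends on [9:k]
sources: [0:l, 2:i, 3:m]
N(rest) = Σ N(rest − s) over sources s of rest; N(one piece) = 1:
  size 1 → [8]=1  [10]=1
  size 2 → [7,8]=1  [8,10]=2  [9,10]=1
  size 3 → [5,7,8]=1  [6,9,10]=1  [7,8,10]=3  [8,9,10]=3
  size 4 → [1,6,9,10]=1  [3,5,7,8]=1  [4,6,9,10]=1  [5,7,8,10]=4  [6,8,9,10]=4  [7,8,9,10]=6
  size 5 → [0,1,6,9,10]=1  [1,4,6,9,10]=2  [1,6,8,9,10]=5  [2,4,6,9,10]=1  [3,5,7,8,10]=5  [4,6,8,9,10]=5  [5,7,8,9,10]=10  [6,7,8,9,10]=10
  size 6 → [0,1,4,6,9,10]=3  [0,1,6,8,9,10]=6  [1,2,4,6,9,10]=3  [1,4,6,8,9,10]=12  [1,6,7,8,9,10]=15  [2,4,6,8,9,10]=6  [3,5,7,8,9,10]=15  [4,6,7,8,9,10]=15  [5,6,7,8,9,10]=20
  size 7 → [0,1,2,4,6,9,10]=6  [0,1,4,6,8,9,10]=21  [0,1,6,7,8,9,10]=21  [1,2,4,6,8,9,10]=21  [1,4,6,7,8,9,10]=42  [1,5,6,7,8,9,10]=35  [2,4,6,7,8,9,10]=21  [3,5,6,7,8,9,10]=35  [4,5,6,7,8,9,10]=35
  size 8 → [0,1,2,4,6,8,9,10]=48  [0,1,4,6,7,8,9,10]=84  [0,1,5,6,7,8,9,10]=56  [1,2,4,6,7,8,9,10]=84  [1,3,5,6,7,8,9,10]=70  [1,4,5,6,7,8,9,10]=112  [2,4,5,6,7,8,9,10]=56  [3,4,5,6,7,8,9,10]=70
  size 9 → [0,1,2,4,6,7,8,9,10]=216  [0,1,3,5,6,7,8,9,10]=126  [0,1,4,5,6,7,8,9,10]=252  [1,2,4,5,6,7,8,9,10]=252  [1,3,4,5,6,7,8,9,10]=252  [2,3,4,5,6,7,8,9,10]=126
  first=0(l) contributes 630
  first=2(i) contributes 630
  first=3(m) contributes 720
|[w]| = 1980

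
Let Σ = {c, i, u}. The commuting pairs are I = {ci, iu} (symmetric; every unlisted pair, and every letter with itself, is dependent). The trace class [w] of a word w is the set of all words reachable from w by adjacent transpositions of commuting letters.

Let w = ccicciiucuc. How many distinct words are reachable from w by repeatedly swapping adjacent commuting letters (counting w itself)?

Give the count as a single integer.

piece 0:c — minimal
piece 1:c rests on {0:c}
piece 2:i — minimal
piece 3:c rests on {1:c}
piece 4:c rests on {3:c}
piece 5:i rests on {2:i}
piece 6:i rests on {5:i}
piece 7:u rests on {4:c}
piece 8:c rests on {7:u}
piece 9:u rests on {8:c}
piece 10:c rests on {9:u}
minimal pieces: {0:c, 2:i}
ways to finish when only these pieces remain (= sum over removing one remaining piece with nothing left below it):
  1 left: {6}→1  {10}→1
  2 left: {5,6}→1  {6,10}→2  {9,10}→1
  3 left: {2,5,6}→1  {5,6,10}→3  {6,9,10}→3  {8,9,10}→1
  4 left: {2,5,6,10}→4  {5,6,9,10}→6  {6,8,9,10}→4  {7,8,9,10}→1
  5 left: {2,5,6,9,10}→10  {4,7,8,9,10}→1  {5,6,8,9,10}→10  {6,7,8,9,10}→5
  6 left: {2,5,6,8,9,10}→20  {3,4,7,8,9,10}→1  {4,6,7,8,9,10}→6  {5,6,7,8,9,10}→15
  7 left: {1,3,4,7,8,9,10}→1  {2,5,6,7,8,9,10}→35  {3,4,6,7,8,9,10}→7  {4,5,6,7,8,9,10}→21
  8 left: {0,1,3,4,7,8,9,10}→1  {1,3,4,6,7,8,9,10}→8  {2,4,5,6,7,8,9,10}→56  {3,4,5,6,7,8,9,10}→28
  9 left: {0,1,3,4,6,7,8,9,10}→9  {1,3,4,5,6,7,8,9,10}→36  {2,3,4,5,6,7,8,9,10}→84
  placing 0:c first → 120 extensions
  placing 2:i first → 45 extensions
total linear extensions = 165

165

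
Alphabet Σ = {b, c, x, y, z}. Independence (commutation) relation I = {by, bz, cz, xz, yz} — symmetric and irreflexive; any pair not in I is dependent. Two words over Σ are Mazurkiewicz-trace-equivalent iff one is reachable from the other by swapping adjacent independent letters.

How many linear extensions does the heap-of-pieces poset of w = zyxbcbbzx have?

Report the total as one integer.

piece 0:z — minimal
piece 1:y — minimal
piece 2:x rests on {1:y}
piece 3:b rests on {2:x}
piece 4:c rests on {3:b}
piece 5:b rests on {4:c}
piece 6:b rests on {5:b}
piece 7:z rests on {0:z}
piece 8:x rests on {6:b}
minimal pieces: {0:z, 1:y}
ways to finish when only these pieces remain (= sum over removing one remaining piece with nothing left below it):
  1 left: {7}→1  {8}→1
  2 left: {0,7}→1  {6,8}→1  {7,8}→2
  3 left: {0,7,8}→3  {5,6,8}→1  {6,7,8}→3
  4 left: {0,6,7,8}→6  {4,5,6,8}→1  {5,6,7,8}→4
  5 left: {0,5,6,7,8}→10  {3,4,5,6,8}→1  {4,5,6,7,8}→5
  6 left: {0,4,5,6,7,8}→15  {2,3,4,5,6,8}→1  {3,4,5,6,7,8}→6
  7 left: {0,3,4,5,6,7,8}→21  {1,2,3,4,5,6,8}→1  {2,3,4,5,6,7,8}→7
  placing 0:z first → 8 extensions
  placing 1:y first → 28 extensions
total linear extensions = 36

36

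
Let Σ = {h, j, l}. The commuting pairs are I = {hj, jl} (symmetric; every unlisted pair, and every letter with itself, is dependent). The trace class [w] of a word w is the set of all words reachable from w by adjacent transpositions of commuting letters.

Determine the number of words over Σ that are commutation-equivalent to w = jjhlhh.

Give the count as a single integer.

15

drop 0:j onto floor
drop 1:j onto {0:j}
drop 2:h onto floor
drop 3:l onto {2:h}
drop 4:h onto {3:l}
drop 5:h onto {4:h}
ground layer = {0:j, 2:h}
drop-orders for the pieces not yet dropped (sum over which currently-grounded one goes next):
  1 to go: {1} 1  {5} 1
  2 to go: {0,1} 1  {1,5} 2  {4,5} 1
  3 to go: {0,1,5} 3  {1,4,5} 3  {3,4,5} 1
  4 to go: {0,1,4,5} 6  {1,3,4,5} 4  {2,3,4,5} 1
  if 0:j drops first: 5 orders
  if 2:h drops first: 10 orders
heap linearizations: 15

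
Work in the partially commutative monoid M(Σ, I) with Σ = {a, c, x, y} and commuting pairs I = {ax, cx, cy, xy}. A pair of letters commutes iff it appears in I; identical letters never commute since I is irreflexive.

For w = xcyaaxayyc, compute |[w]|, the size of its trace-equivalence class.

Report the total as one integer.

drop 0:x onto floor
drop 1:c onto floor
drop 2:y onto floor
drop 3:a onto {1:c, 2:y}
drop 4:a onto {3:a}
drop 5:x onto {0:x}
drop 6:a onto {4:a}
drop 7:y onto {6:a}
drop 8:y onto {7:y}
drop 9:c onto {6:a}
ground layer = {0:x, 1:c, 2:y}
drop-orders for the pieces not yet dropped (sum over which currently-grounded one goes next):
  1 to go: {5} 1  {8} 1  {9} 1
  2 to go: {0,5} 1  {5,8} 2  {5,9} 2  {7,8} 1  {8,9} 2
  3 to go: {0,5,8} 3  {0,5,9} 3  {5,7,8} 3  {5,8,9} 6  {7,8,9} 3
  4 to go: {0,5,7,8} 6  {0,5,8,9} 12  {5,7,8,9} 12  {6,7,8,9} 3
  5 to go: {0,5,7,8,9} 30  {4,6,7,8,9} 3  {5,6,7,8,9} 15
  6 to go: {0,5,6,7,8,9} 45  {3,4,6,7,8,9} 3  {4,5,6,7,8,9} 18
  7 to go: {0,4,5,6,7,8,9} 63  {1,3,4,6,7,8,9} 3  {2,3,4,6,7,8,9} 3  {3,4,5,6,7,8,9} 21
  8 to go: {0,3,4,5,6,7,8,9} 84  {1,2,3,4,6,7,8,9} 6  {1,3,4,5,6,7,8,9} 24  {2,3,4,5,6,7,8,9} 24
  if 0:x drops first: 54 orders
  if 1:c drops first: 108 orders
  if 2:y drops first: 108 orders
heap linearizations: 270

270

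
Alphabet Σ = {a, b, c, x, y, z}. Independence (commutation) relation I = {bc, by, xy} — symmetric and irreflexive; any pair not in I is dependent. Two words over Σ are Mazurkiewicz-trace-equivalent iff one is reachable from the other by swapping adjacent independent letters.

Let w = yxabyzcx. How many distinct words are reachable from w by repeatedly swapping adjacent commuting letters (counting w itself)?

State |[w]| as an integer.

4

piece 0:y — minimal
piece 1:x — minimal
piece 2:a rests on {0:y, 1:x}
piece 3:b rests on {2:a}
piece 4:y rests on {2:a}
piece 5:z rests on {3:b, 4:y}
piece 6:c rests on {5:z}
piece 7:x rests on {6:c}
minimal pieces: {0:y, 1:x}
ways to finish when only these pieces remain (= sum over removing one remaining piece with nothing left below it):
  1 left: {7}→1
  2 left: {6,7}→1
  3 left: {5,6,7}→1
  4 left: {3,5,6,7}→1  {4,5,6,7}→1
  5 left: {3,4,5,6,7}→2
  6 left: {2,3,4,5,6,7}→2
  placing 0:y first → 2 extensions
  placing 1:x first → 2 extensions
total linear extensions = 4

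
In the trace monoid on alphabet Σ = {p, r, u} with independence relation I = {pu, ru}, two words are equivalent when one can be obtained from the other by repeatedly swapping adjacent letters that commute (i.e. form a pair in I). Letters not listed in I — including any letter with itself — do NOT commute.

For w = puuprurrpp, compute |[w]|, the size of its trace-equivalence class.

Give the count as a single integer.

120

#0=p has no predecessor
#1=u has no predecessor
#2=u depends on [1:u]
#3=p depends on [0:p]
#4=r depends on [3:p]
#5=u depends on [2:u]
#6=r depends on [4:r]
#7=r depends on [6:r]
#8=p depends on [7:r]
#9=p depends on [8:p]
sources: [0:p, 1:u]
N(rest) = Σ N(rest − s) over sources s of rest; N(one piece) = 1:
  size 1 → [5]=1  [9]=1
  size 2 → [2,5]=1  [5,9]=2  [8,9]=1
  size 3 → [1,2,5]=1  [2,5,9]=3  [5,8,9]=3  [7,8,9]=1
  size 4 → [1,2,5,9]=4  [2,5,8,9]=6  [5,7,8,9]=4  [6,7,8,9]=1
  size 5 → [1,2,5,8,9]=10  [2,5,7,8,9]=10  [4,6,7,8,9]=1  [5,6,7,8,9]=5
  size 6 → [1,2,5,7,8,9]=20  [2,5,6,7,8,9]=15  [3,4,6,7,8,9]=1  [4,5,6,7,8,9]=6
  size 7 → [0,3,4,6,7,8,9]=1  [1,2,5,6,7,8,9]=35  [2,4,5,6,7,8,9]=21  [3,4,5,6,7,8,9]=7
  size 8 → [0,3,4,5,6,7,8,9]=8  [1,2,4,5,6,7,8,9]=56  [2,3,4,5,6,7,8,9]=28
  first=0(p) contributes 84
  first=1(u) contributes 36
|[w]| = 120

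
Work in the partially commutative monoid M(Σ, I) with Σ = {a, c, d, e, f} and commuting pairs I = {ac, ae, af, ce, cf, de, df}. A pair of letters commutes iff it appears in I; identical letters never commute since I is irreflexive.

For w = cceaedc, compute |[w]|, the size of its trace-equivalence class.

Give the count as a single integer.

63

drop 0:c onto floor
drop 1:c onto {0:c}
drop 2:e onto floor
drop 3:a onto floor
drop 4:e onto {2:e}
drop 5:d onto {1:c, 3:a}
drop 6:c onto {5:d}
ground layer = {0:c, 2:e, 3:a}
drop-orders for the pieces not yet dropped (sum over which currently-grounded one goes next):
  1 to go: {4} 1  {6} 1
  2 to go: {2,4} 1  {4,6} 2  {5,6} 1
  3 to go: {1,5,6} 1  {2,4,6} 3  {3,5,6} 1  {4,5,6} 3
  4 to go: {0,1,5,6} 1  {1,3,5,6} 2  {1,4,5,6} 4  {2,4,5,6} 6  {3,4,5,6} 4
  5 to go: {0,1,3,5,6} 3  {0,1,4,5,6} 5  {1,2,4,5,6} 10  {1,3,4,5,6} 10  {2,3,4,5,6} 10
  if 0:c drops first: 30 orders
  if 2:e drops first: 18 orders
  if 3:a drops first: 15 orders
heap linearizations: 63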